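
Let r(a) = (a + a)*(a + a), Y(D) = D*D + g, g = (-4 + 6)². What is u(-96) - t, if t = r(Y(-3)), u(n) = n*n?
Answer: 8540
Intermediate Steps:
g = 4 (g = 2² = 4)
u(n) = n²
Y(D) = 4 + D² (Y(D) = D*D + 4 = D² + 4 = 4 + D²)
r(a) = 4*a² (r(a) = (2*a)*(2*a) = 4*a²)
t = 676 (t = 4*(4 + (-3)²)² = 4*(4 + 9)² = 4*13² = 4*169 = 676)
u(-96) - t = (-96)² - 1*676 = 9216 - 676 = 8540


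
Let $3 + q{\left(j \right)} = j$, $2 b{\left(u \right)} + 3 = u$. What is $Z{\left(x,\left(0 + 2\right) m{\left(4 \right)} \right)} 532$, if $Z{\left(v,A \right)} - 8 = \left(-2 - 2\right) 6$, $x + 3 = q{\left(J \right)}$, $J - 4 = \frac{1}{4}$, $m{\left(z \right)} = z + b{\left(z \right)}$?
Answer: $-8512$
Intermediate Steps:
$b{\left(u \right)} = - \frac{3}{2} + \frac{u}{2}$
$m{\left(z \right)} = - \frac{3}{2} + \frac{3 z}{2}$ ($m{\left(z \right)} = z + \left(- \frac{3}{2} + \frac{z}{2}\right) = - \frac{3}{2} + \frac{3 z}{2}$)
$J = \frac{17}{4}$ ($J = 4 + \frac{1}{4} = \frac{17}{4} \approx 4.25$)
$q{\left(j \right)} = -3 + j$
$x = - \frac{7}{4}$ ($x = -3 + \left(-3 + \frac{17}{4}\right) = -3 + \frac{5}{4} = - \frac{7}{4} \approx -1.75$)
$Z{\left(v,A \right)} = -16$ ($Z{\left(v,A \right)} = 8 + \left(-2 - 2\right) 6 = 8 - 24 = -16$)
$Z{\left(x,\left(0 + 2\right) m{\left(4 \right)} \right)} 532 = \left(-16\right) 532 = -8512$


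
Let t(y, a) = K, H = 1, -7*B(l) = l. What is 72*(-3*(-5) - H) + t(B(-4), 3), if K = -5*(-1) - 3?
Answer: 1010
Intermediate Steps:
B(l) = -l/7
K = 2 (K = 5 - 3 = 2)
t(y, a) = 2
72*(-3*(-5) - H) + t(B(-4), 3) = 72*(-3*(-5) - 1*1) + 2 = 72*(15 - 1) + 2 = 72*14 + 2 = 1008 + 2 = 1010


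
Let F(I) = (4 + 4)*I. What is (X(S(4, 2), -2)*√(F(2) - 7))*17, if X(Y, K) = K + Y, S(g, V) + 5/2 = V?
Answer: -255/2 ≈ -127.50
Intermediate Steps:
S(g, V) = -5/2 + V
F(I) = 8*I
(X(S(4, 2), -2)*√(F(2) - 7))*17 = ((-2 + (-5/2 + 2))*√(8*2 - 7))*17 = ((-2 - ½)*√(16 - 7))*17 = -5*√9/2*17 = -5/2*3*17 = -15/2*17 = -255/2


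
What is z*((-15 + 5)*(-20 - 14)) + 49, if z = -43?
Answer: -14571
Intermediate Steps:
z*((-15 + 5)*(-20 - 14)) + 49 = -43*(-15 + 5)*(-20 - 14) + 49 = -(-430)*(-34) + 49 = -43*340 + 49 = -14620 + 49 = -14571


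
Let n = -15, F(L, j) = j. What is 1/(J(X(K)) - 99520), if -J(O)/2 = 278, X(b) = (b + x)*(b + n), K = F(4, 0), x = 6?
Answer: -1/100076 ≈ -9.9924e-6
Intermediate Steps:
K = 0
X(b) = (-15 + b)*(6 + b) (X(b) = (b + 6)*(b - 15) = (6 + b)*(-15 + b) = (-15 + b)*(6 + b))
J(O) = -556 (J(O) = -2*278 = -556)
1/(J(X(K)) - 99520) = 1/(-556 - 99520) = 1/(-100076) = -1/100076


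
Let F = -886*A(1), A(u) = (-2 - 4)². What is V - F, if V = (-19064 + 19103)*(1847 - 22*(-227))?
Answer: 298695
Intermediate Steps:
A(u) = 36 (A(u) = (-6)² = 36)
V = 266799 (V = 39*(1847 + 4994) = 39*6841 = 266799)
F = -31896 (F = -886*36 = -31896)
V - F = 266799 - 1*(-31896) = 266799 + 31896 = 298695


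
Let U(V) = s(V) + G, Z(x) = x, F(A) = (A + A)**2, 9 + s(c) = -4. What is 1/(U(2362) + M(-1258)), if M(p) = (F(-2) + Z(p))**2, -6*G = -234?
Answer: 1/1542590 ≈ 6.4826e-7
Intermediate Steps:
G = 39 (G = -1/6*(-234) = 39)
s(c) = -13 (s(c) = -9 - 4 = -13)
F(A) = 4*A**2 (F(A) = (2*A)**2 = 4*A**2)
U(V) = 26 (U(V) = -13 + 39 = 26)
M(p) = (16 + p)**2 (M(p) = (4*(-2)**2 + p)**2 = (4*4 + p)**2 = (16 + p)**2)
1/(U(2362) + M(-1258)) = 1/(26 + (16 - 1258)**2) = 1/(26 + (-1242)**2) = 1/(26 + 1542564) = 1/1542590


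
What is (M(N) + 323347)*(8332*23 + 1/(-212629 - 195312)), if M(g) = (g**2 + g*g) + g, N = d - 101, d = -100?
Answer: 31579112154463300/407941 ≈ 7.7411e+10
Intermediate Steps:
N = -201 (N = -100 - 101 = -201)
M(g) = g + 2*g**2 (M(g) = (g**2 + g**2) + g = 2*g**2 + g = g + 2*g**2)
(M(N) + 323347)*(8332*23 + 1/(-212629 - 195312)) = (-201*(1 + 2*(-201)) + 323347)*(8332*23 + 1/(-212629 - 195312)) = (-201*(1 - 402) + 323347)*(191636 + 1/(-407941)) = (-201*(-401) + 323347)*(191636 - 1/407941) = (80601 + 323347)*(78176181475/407941) = 403948*(78176181475/407941) = 31579112154463300/407941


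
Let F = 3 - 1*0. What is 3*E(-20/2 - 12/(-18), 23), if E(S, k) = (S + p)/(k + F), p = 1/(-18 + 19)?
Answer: -25/26 ≈ -0.96154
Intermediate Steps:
F = 3 (F = 3 + 0 = 3)
p = 1 (p = 1/1 = 1)
E(S, k) = (1 + S)/(3 + k) (E(S, k) = (S + 1)/(k + 3) = (1 + S)/(3 + k))
3*E(-20/2 - 12/(-18), 23) = 3*((1 + (-20/2 - 12/(-18)))/(3 + 23)) = 3*((1 + (-20*½ - 12*(-1/18)))/26) = 3*((1 + (-10 + ⅔))/26) = 3*((1 - 28/3)/26) = 3*((1/26)*(-25/3)) = 3*(-25/78) = -25/26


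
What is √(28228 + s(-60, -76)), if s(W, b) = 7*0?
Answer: 2*√7057 ≈ 168.01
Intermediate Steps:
s(W, b) = 0
√(28228 + s(-60, -76)) = √(28228 + 0) = √28228 = 2*√7057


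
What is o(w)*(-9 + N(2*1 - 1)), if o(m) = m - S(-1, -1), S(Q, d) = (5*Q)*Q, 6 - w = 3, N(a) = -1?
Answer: 20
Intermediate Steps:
w = 3 (w = 6 - 1*3 = 6 - 3 = 3)
S(Q, d) = 5*Q²
o(m) = -5 + m (o(m) = m - 5*(-1)² = m - 5 = -5 + m)
o(w)*(-9 + N(2*1 - 1)) = (-5 + 3)*(-9 - 1) = -2*(-10) = 20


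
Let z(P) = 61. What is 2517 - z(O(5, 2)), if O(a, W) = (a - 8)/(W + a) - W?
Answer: 2456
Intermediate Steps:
O(a, W) = -W + (-8 + a)/(W + a) (O(a, W) = (-8 + a)/(W + a) - W = -W + (-8 + a)/(W + a))
2517 - z(O(5, 2)) = 2517 - 1*61 = 2517 - 61 = 2456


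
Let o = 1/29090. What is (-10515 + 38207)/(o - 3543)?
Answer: -805560280/103065869 ≈ -7.8160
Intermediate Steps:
o = 1/29090 ≈ 3.4376e-5
(-10515 + 38207)/(o - 3543) = (-10515 + 38207)/(1/29090 - 3543) = 27692/(-103065869/29090) = 27692*(-29090/103065869) = -805560280/103065869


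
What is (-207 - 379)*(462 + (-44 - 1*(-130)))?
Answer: -321128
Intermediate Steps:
(-207 - 379)*(462 + (-44 - 1*(-130))) = -586*(462 + (-44 + 130)) = -586*(462 + 86) = -586*548 = -321128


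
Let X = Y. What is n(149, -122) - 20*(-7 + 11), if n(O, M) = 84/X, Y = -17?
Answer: -1444/17 ≈ -84.941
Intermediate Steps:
X = -17
n(O, M) = -84/17 (n(O, M) = 84/(-17) = 84*(-1/17) = -84/17)
n(149, -122) - 20*(-7 + 11) = -84/17 - 20*(-7 + 11) = -84/17 - 20*4 = -84/17 - 1*80 = -84/17 - 80 = -1444/17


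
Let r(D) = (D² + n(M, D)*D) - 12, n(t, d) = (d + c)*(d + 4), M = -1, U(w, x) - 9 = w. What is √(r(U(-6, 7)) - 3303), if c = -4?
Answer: I*√3327 ≈ 57.68*I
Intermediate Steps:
U(w, x) = 9 + w
n(t, d) = (-4 + d)*(4 + d) (n(t, d) = (d - 4)*(d + 4) = (-4 + d)*(4 + d))
r(D) = -12 + D² + D*(-16 + D²) (r(D) = (D² + (-16 + D²)*D) - 12 = (D² + D*(-16 + D²)) - 12 = -12 + D² + D*(-16 + D²))
√(r(U(-6, 7)) - 3303) = √((-12 + (9 - 6)² + (9 - 6)*(-16 + (9 - 6)²)) - 3303) = √((-12 + 3² + 3*(-16 + 3²)) - 3303) = √((-12 + 9 + 3*(-16 + 9)) - 3303) = √((-12 + 9 + 3*(-7)) - 3303) = √((-12 + 9 - 21) - 3303) = √(-24 - 3303) = √(-3327) = I*√3327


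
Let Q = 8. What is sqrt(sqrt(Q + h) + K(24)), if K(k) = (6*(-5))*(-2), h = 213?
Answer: sqrt(60 + sqrt(221)) ≈ 8.6525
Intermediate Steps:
K(k) = 60 (K(k) = -30*(-2) = 60)
sqrt(sqrt(Q + h) + K(24)) = sqrt(sqrt(8 + 213) + 60) = sqrt(sqrt(221) + 60) = sqrt(60 + sqrt(221))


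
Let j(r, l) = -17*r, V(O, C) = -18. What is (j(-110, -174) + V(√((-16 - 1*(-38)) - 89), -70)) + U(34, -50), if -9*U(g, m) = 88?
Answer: 16580/9 ≈ 1842.2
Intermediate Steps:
U(g, m) = -88/9 (U(g, m) = -⅑*88 = -88/9)
(j(-110, -174) + V(√((-16 - 1*(-38)) - 89), -70)) + U(34, -50) = (-17*(-110) - 18) - 88/9 = (1870 - 18) - 88/9 = 1852 - 88/9 = 16580/9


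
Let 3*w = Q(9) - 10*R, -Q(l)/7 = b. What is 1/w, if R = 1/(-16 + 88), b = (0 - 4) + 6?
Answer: -108/509 ≈ -0.21218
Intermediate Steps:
b = 2 (b = -4 + 6 = 2)
R = 1/72 ≈ 0.013889
Q(l) = -14 (Q(l) = -7*2 = -14)
w = -509/108 (w = (-14 - 10*1/72)/3 = (-14 - 5/36)/3 = (⅓)*(-509/36) = -509/108 ≈ -4.7130)
1/w = 1/(-509/108) = -108/509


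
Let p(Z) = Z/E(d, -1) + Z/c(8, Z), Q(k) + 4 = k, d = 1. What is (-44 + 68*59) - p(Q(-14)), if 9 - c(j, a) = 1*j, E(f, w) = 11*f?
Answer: 43864/11 ≈ 3987.6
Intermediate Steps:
Q(k) = -4 + k
c(j, a) = 9 - j
p(Z) = 12*Z/11 (p(Z) = Z/((11*1)) + Z/(9 - 1*8) = Z/11 + Z/(9 - 8) = Z*(1/11) + Z/1 = Z/11 + Z*1 = Z/11 + Z = 12*Z/11)
(-44 + 68*59) - p(Q(-14)) = (-44 + 68*59) - 12*(-4 - 14)/11 = (-44 + 4012) - 12*(-18)/11 = 3968 - 1*(-216/11) = 3968 + 216/11 = 43864/11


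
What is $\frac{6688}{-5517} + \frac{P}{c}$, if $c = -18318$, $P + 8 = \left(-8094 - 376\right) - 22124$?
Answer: $\frac{7720075}{16843401} \approx 0.45834$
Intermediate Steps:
$P = -30602$ ($P = -8 - 30594 = -30602$)
$\frac{6688}{-5517} + \frac{P}{c} = \frac{6688}{-5517} - \frac{30602}{-18318} = 6688 \left(- \frac{1}{5517}\right) - - \frac{15301}{9159} = - \frac{6688}{5517} + \frac{15301}{9159} = \frac{7720075}{16843401}$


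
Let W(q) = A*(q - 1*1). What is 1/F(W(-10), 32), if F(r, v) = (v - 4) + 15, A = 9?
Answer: 1/43 ≈ 0.023256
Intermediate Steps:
W(q) = -9 + 9*q (W(q) = 9*(q - 1*1) = 9*(q - 1) = 9*(-1 + q) = -9 + 9*q)
F(r, v) = 11 + v (F(r, v) = (-4 + v) + 15 = 11 + v)
1/F(W(-10), 32) = 1/(11 + 32) = 1/43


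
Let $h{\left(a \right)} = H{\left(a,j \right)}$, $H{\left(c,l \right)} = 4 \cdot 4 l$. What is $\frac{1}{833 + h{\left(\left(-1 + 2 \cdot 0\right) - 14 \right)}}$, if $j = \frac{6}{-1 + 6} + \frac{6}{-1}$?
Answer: $\frac{5}{3781} \approx 0.0013224$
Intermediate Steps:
$j = - \frac{24}{5}$ ($j = \frac{6}{5} + 6 \left(-1\right) = 6 \cdot \frac{1}{5} - 6 = \frac{6}{5} - 6 = - \frac{24}{5} \approx -4.8$)
$H{\left(c,l \right)} = 16 l$
$h{\left(a \right)} = - \frac{384}{5}$ ($h{\left(a \right)} = 16 \left(- \frac{24}{5}\right) = - \frac{384}{5}$)
$\frac{1}{833 + h{\left(\left(-1 + 2 \cdot 0\right) - 14 \right)}} = \frac{1}{833 - \frac{384}{5}} = \frac{1}{\frac{3781}{5}} = \frac{5}{3781}$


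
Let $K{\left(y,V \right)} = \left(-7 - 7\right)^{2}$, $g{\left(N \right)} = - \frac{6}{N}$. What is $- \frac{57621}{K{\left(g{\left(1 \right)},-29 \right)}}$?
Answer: $- \frac{57621}{196} \approx -293.98$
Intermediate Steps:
$K{\left(y,V \right)} = 196$ ($K{\left(y,V \right)} = \left(-14\right)^{2} = 196$)
$- \frac{57621}{K{\left(g{\left(1 \right)},-29 \right)}} = - \frac{57621}{196}$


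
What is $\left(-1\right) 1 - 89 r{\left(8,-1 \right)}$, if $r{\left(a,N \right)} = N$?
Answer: $88$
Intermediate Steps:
$\left(-1\right) 1 - 89 r{\left(8,-1 \right)} = \left(-1\right) 1 - -89 = -1 + 89 = 88$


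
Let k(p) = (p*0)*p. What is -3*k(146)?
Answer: 0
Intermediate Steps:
k(p) = 0 (k(p) = 0*p = 0)
-3*k(146) = -3*0 = 0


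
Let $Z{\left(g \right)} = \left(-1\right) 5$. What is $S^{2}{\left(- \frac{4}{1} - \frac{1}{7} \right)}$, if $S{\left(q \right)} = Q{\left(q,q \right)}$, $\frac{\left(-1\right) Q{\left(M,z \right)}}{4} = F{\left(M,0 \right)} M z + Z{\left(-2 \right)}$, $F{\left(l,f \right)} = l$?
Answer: $\frac{10902701056}{117649} \approx 92671.0$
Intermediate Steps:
$Z{\left(g \right)} = -5$
$Q{\left(M,z \right)} = 20 - 4 z M^{2}$ ($Q{\left(M,z \right)} = - 4 \left(M M z - 5\right) = - 4 \left(M^{2} z - 5\right) = - 4 \left(z M^{2} - 5\right) = - 4 \left(-5 + z M^{2}\right) = 20 - 4 z M^{2}$)
$S{\left(q \right)} = 20 - 4 q^{3}$ ($S{\left(q \right)} = 20 - 4 q q^{2} = 20 - 4 q^{3}$)
$S^{2}{\left(- \frac{4}{1} - \frac{1}{7} \right)} = \left(20 - 4 \left(- \frac{4}{1} - \frac{1}{7}\right)^{3}\right)^{2} = \left(20 - 4 \left(\left(-4\right) 1 - \frac{1}{7}\right)^{3}\right)^{2} = \left(20 - 4 \left(-4 - \frac{1}{7}\right)^{3}\right)^{2} = \left(20 - 4 \left(- \frac{29}{7}\right)^{3}\right)^{2} = \left(20 - - \frac{97556}{343}\right)^{2} = \left(20 + \frac{97556}{343}\right)^{2} = \left(\frac{104416}{343}\right)^{2} = \frac{10902701056}{117649}$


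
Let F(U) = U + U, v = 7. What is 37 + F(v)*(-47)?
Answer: -621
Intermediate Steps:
F(U) = 2*U
37 + F(v)*(-47) = 37 + (2*7)*(-47) = 37 + 14*(-47) = 37 - 658 = -621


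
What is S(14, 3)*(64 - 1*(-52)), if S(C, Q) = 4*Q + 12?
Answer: 2784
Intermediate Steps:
S(C, Q) = 12 + 4*Q
S(14, 3)*(64 - 1*(-52)) = (12 + 4*3)*(64 - 1*(-52)) = (12 + 12)*(64 + 52) = 24*116 = 2784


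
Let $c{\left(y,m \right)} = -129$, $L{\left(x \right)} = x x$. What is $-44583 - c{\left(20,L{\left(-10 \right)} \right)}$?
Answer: $-44454$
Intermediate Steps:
$L{\left(x \right)} = x^{2}$
$-44583 - c{\left(20,L{\left(-10 \right)} \right)} = -44583 - -129 = -44583 + 129 = -44454$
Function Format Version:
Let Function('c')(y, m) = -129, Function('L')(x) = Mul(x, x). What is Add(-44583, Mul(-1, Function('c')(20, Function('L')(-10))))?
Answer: -44454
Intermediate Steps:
Function('L')(x) = Pow(x, 2)
Add(-44583, Mul(-1, Function('c')(20, Function('L')(-10)))) = Add(-44583, Mul(-1, -129)) = Add(-44583, 129) = -44454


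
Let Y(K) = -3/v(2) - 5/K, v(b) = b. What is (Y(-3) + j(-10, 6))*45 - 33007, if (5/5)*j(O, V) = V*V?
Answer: -62759/2 ≈ -31380.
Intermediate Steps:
j(O, V) = V² (j(O, V) = V*V = V²)
Y(K) = -3/2 - 5/K
(Y(-3) + j(-10, 6))*45 - 33007 = ((-3/2 - 5/(-3)) + 6²)*45 - 33007 = ((-3/2 - 5*(-⅓)) + 36)*45 - 33007 = ((-3/2 + 5/3) + 36)*45 - 33007 = (⅙ + 36)*45 - 33007 = (217/6)*45 - 33007 = 3255/2 - 33007 = -62759/2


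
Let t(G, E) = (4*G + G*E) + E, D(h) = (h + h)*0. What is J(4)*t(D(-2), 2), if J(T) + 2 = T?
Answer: 4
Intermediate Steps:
J(T) = -2 + T
D(h) = 0 (D(h) = (2*h)*0 = 0)
t(G, E) = E + 4*G + E*G (t(G, E) = (4*G + E*G) + E = E + 4*G + E*G)
J(4)*t(D(-2), 2) = (-2 + 4)*(2 + 4*0 + 2*0) = 2*(2 + 0 + 0) = 2*2 = 4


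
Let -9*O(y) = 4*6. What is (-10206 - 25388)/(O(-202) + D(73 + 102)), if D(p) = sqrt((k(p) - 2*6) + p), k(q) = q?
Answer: -427128/1489 - 2082249*sqrt(2)/1489 ≈ -2264.5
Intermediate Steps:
O(y) = -8/3 (O(y) = -4*6/9 = -1/9*24 = -8/3)
D(p) = sqrt(-12 + 2*p) (D(p) = sqrt((p - 2*6) + p) = sqrt((p - 12) + p) = sqrt((-12 + p) + p) = sqrt(-12 + 2*p))
(-10206 - 25388)/(O(-202) + D(73 + 102)) = (-10206 - 25388)/(-8/3 + sqrt(-12 + 2*(73 + 102))) = -35594/(-8/3 + sqrt(-12 + 2*175)) = -35594/(-8/3 + sqrt(-12 + 350)) = -35594/(-8/3 + sqrt(338)) = -35594/(-8/3 + 13*sqrt(2))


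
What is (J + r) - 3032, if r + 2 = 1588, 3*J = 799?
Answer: -3539/3 ≈ -1179.7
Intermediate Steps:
J = 799/3 (J = (⅓)*799 = 799/3 ≈ 266.33)
r = 1586 (r = -2 + 1588 = 1586)
(J + r) - 3032 = (799/3 + 1586) - 3032 = 5557/3 - 3032 = -3539/3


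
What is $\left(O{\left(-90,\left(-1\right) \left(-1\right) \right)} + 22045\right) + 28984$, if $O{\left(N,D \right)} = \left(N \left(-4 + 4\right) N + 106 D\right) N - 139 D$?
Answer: $41350$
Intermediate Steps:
$O{\left(N,D \right)} = - 139 D + 106 D N$ ($O{\left(N,D \right)} = \left(N 0 N + 106 D\right) N - 139 D = \left(0 N + 106 D\right) N - 139 D = \left(0 + 106 D\right) N - 139 D = 106 D N - 139 D = - 139 D + 106 D N$)
$\left(O{\left(-90,\left(-1\right) \left(-1\right) \right)} + 22045\right) + 28984 = \left(\left(-1\right) \left(-1\right) \left(-139 + 106 \left(-90\right)\right) + 22045\right) + 28984 = \left(1 \left(-139 - 9540\right) + 22045\right) + 28984 = \left(1 \left(-9679\right) + 22045\right) + 28984 = \left(-9679 + 22045\right) + 28984 = 12366 + 28984 = 41350$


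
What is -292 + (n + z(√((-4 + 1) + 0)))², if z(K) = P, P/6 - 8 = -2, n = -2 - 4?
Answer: 608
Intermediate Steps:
n = -6
P = 36 (P = 48 + 6*(-2) = 48 - 12 = 36)
z(K) = 36
-292 + (n + z(√((-4 + 1) + 0)))² = -292 + (-6 + 36)² = -292 + 30² = -292 + 900 = 608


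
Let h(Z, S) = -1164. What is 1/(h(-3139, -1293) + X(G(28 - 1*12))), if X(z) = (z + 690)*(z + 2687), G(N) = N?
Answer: 1/1907154 ≈ 5.2434e-7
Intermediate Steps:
X(z) = (690 + z)*(2687 + z)
1/(h(-3139, -1293) + X(G(28 - 1*12))) = 1/(-1164 + (1854030 + (28 - 1*12)**2 + 3377*(28 - 1*12))) = 1/(-1164 + (1854030 + (28 - 12)**2 + 3377*(28 - 12))) = 1/(-1164 + (1854030 + 16**2 + 3377*16)) = 1/(-1164 + (1854030 + 256 + 54032)) = 1/(-1164 + 1908318) = 1/1907154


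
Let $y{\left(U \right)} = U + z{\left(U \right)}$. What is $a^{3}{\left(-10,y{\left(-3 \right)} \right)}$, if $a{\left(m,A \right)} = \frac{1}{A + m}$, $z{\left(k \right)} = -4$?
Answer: $- \frac{1}{4913} \approx -0.00020354$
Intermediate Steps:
$y{\left(U \right)} = -4 + U$ ($y{\left(U \right)} = U - 4 = -4 + U$)
$a^{3}{\left(-10,y{\left(-3 \right)} \right)} = \left(\frac{1}{\left(-4 - 3\right) - 10}\right)^{3} = \left(\frac{1}{-7 - 10}\right)^{3} = \left(\frac{1}{-17}\right)^{3} = \left(- \frac{1}{17}\right)^{3} = - \frac{1}{4913}$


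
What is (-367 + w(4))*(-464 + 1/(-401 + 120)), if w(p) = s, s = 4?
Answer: 47329755/281 ≈ 1.6843e+5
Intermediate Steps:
w(p) = 4
(-367 + w(4))*(-464 + 1/(-401 + 120)) = (-367 + 4)*(-464 + 1/(-401 + 120)) = -363*(-464 + 1/(-281)) = -363*(-464 - 1/281) = -363*(-130385/281) = 47329755/281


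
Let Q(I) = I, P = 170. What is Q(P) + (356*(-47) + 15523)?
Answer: -1039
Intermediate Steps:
Q(P) + (356*(-47) + 15523) = 170 + (356*(-47) + 15523) = 170 + (-16732 + 15523) = 170 - 1209 = -1039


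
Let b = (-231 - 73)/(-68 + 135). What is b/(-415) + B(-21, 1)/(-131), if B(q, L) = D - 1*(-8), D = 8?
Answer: -405056/3642455 ≈ -0.11120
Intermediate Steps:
B(q, L) = 16 (B(q, L) = 8 - 1*(-8) = 8 + 8 = 16)
b = -304/67 ≈ -4.5373
b/(-415) + B(-21, 1)/(-131) = -304/67/(-415) + 16/(-131) = -304/67*(-1/415) + 16*(-1/131) = 304/27805 - 16/131 = -405056/3642455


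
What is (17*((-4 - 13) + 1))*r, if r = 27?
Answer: -7344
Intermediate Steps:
(17*((-4 - 13) + 1))*r = (17*((-4 - 13) + 1))*27 = (17*(-17 + 1))*27 = (17*(-16))*27 = -272*27 = -7344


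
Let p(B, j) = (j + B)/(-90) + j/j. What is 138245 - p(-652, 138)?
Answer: 6220723/45 ≈ 1.3824e+5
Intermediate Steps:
p(B, j) = 1 - B/90 - j/90 (p(B, j) = (B + j)*(-1/90) + 1 = (-B/90 - j/90) + 1 = 1 - B/90 - j/90)
138245 - p(-652, 138) = 138245 - (1 - 1/90*(-652) - 1/90*138) = 138245 - (1 + 326/45 - 23/15) = 138245 - 1*302/45 = 138245 - 302/45 = 6220723/45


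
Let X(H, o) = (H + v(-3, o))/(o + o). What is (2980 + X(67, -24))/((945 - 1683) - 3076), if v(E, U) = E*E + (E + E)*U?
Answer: -35705/45768 ≈ -0.78013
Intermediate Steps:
v(E, U) = E² + 2*E*U (v(E, U) = E² + (2*E)*U = E² + 2*E*U)
X(H, o) = (9 + H - 6*o)/(2*o) (X(H, o) = (H - 3*(-3 + 2*o))/(o + o) = (H + (9 - 6*o))/((2*o)) = (9 + H - 6*o)*(1/(2*o)) = (9 + H - 6*o)/(2*o))
(2980 + X(67, -24))/((945 - 1683) - 3076) = (2980 + (½)*(9 + 67 - 6*(-24))/(-24))/((945 - 1683) - 3076) = (2980 + (½)*(-1/24)*(9 + 67 + 144))/(-738 - 3076) = (2980 + (½)*(-1/24)*220)/(-3814) = (2980 - 55/12)*(-1/3814) = (35705/12)*(-1/3814) = -35705/45768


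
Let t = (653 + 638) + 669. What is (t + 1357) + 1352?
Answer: 4669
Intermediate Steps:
t = 1960 (t = 1291 + 669 = 1960)
(t + 1357) + 1352 = (1960 + 1357) + 1352 = 3317 + 1352 = 4669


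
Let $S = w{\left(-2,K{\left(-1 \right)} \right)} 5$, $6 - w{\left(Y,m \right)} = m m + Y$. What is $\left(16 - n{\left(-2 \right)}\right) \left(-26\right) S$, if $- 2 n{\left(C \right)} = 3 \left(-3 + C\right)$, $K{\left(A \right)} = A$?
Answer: $-7735$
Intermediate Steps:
$w{\left(Y,m \right)} = 6 - Y - m^{2}$ ($w{\left(Y,m \right)} = 6 - \left(m m + Y\right) = 6 - \left(m^{2} + Y\right) = 6 - \left(Y + m^{2}\right) = 6 - Y - m^{2}$)
$n{\left(C \right)} = \frac{9}{2} - \frac{3 C}{2}$ ($n{\left(C \right)} = - \frac{3 \left(-3 + C\right)}{2} = - \frac{-9 + 3 C}{2} = \frac{9}{2} - \frac{3 C}{2}$)
$S = 35$ ($S = \left(6 - -2 - \left(-1\right)^{2}\right) 5 = \left(6 + 2 - 1\right) 5 = 7 \cdot 5 = 35$)
$\left(16 - n{\left(-2 \right)}\right) \left(-26\right) S = \left(16 - \left(\frac{9}{2} - -3\right)\right) \left(-26\right) 35 = \left(16 - \left(\frac{9}{2} + 3\right)\right) \left(-26\right) 35 = \left(16 - \frac{15}{2}\right) \left(-26\right) 35 = \frac{17}{2} \left(-26\right) 35 = \left(-221\right) 35 = -7735$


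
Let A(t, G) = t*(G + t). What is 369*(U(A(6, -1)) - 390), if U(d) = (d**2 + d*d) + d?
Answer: 531360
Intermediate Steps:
U(d) = d + 2*d**2 (U(d) = (d**2 + d**2) + d = 2*d**2 + d = d + 2*d**2)
369*(U(A(6, -1)) - 390) = 369*((6*(-1 + 6))*(1 + 2*(6*(-1 + 6))) - 390) = 369*((6*5)*(1 + 2*(6*5)) - 390) = 369*(30*(1 + 2*30) - 390) = 369*(30*(1 + 60) - 390) = 369*(30*61 - 390) = 369*(1830 - 390) = 369*1440 = 531360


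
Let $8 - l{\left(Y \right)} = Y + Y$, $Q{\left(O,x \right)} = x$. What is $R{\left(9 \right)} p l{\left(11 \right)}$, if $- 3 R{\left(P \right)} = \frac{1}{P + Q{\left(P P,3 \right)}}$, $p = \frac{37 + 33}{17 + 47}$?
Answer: $\frac{245}{576} \approx 0.42535$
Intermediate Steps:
$l{\left(Y \right)} = 8 - 2 Y$ ($l{\left(Y \right)} = 8 - \left(Y + Y\right) = 8 - 2 Y$)
$p = \frac{35}{32}$ ($p = \frac{70}{64} = 70 \cdot \frac{1}{64} = \frac{35}{32} \approx 1.0938$)
$R{\left(P \right)} = - \frac{1}{3 \left(3 + P\right)}$ ($R{\left(P \right)} = - \frac{1}{3 \left(P + 3\right)} = - \frac{1}{3 \left(3 + P\right)}$)
$R{\left(9 \right)} p l{\left(11 \right)} = - \frac{1}{9 + 3 \cdot 9} \cdot \frac{35}{32} \left(8 - 22\right) = - \frac{1}{9 + 27} \cdot \frac{35}{32} \left(8 - 22\right) = - \frac{1}{36} \cdot \frac{35}{32} \left(-14\right) = \left(-1\right) \frac{1}{36} \cdot \frac{35}{32} \left(-14\right) = \left(- \frac{1}{36}\right) \frac{35}{32} \left(-14\right) = \left(- \frac{35}{1152}\right) \left(-14\right) = \frac{245}{576}$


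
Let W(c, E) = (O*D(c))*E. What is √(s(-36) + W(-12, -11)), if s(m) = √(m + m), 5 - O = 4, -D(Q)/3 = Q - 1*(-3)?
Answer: √(-297 + 6*I*√2) ≈ 0.2462 + 17.235*I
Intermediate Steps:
D(Q) = -9 - 3*Q (D(Q) = -3*(Q - 1*(-3)) = -3*(Q + 3) = -3*(3 + Q) = -9 - 3*Q)
O = 1 (O = 5 - 1*4 = 5 - 4 = 1)
s(m) = √2*√m (s(m) = √(2*m) = √2*√m)
W(c, E) = E*(-9 - 3*c) (W(c, E) = (1*(-9 - 3*c))*E = (-9 - 3*c)*E = E*(-9 - 3*c))
√(s(-36) + W(-12, -11)) = √(√2*√(-36) - 3*(-11)*(3 - 12)) = √(√2*(6*I) - 3*(-11)*(-9)) = √(6*I*√2 - 297) = √(-297 + 6*I*√2)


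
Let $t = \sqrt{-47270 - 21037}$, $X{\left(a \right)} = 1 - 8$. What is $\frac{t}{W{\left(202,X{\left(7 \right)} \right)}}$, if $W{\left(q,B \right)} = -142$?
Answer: $- \frac{i \sqrt{68307}}{142} \approx - 1.8405 i$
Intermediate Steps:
$X{\left(a \right)} = -7$ ($X{\left(a \right)} = 1 - 8 = -7$)
$t = i \sqrt{68307}$ ($t = \sqrt{-68307} = i \sqrt{68307} \approx 261.36 i$)
$\frac{t}{W{\left(202,X{\left(7 \right)} \right)}} = \frac{i \sqrt{68307}}{-142} = i \sqrt{68307} \left(- \frac{1}{142}\right) = - \frac{i \sqrt{68307}}{142}$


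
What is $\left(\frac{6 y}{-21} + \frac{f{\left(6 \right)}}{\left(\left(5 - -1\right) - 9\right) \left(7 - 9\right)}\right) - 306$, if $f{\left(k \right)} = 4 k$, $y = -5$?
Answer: $- \frac{2104}{7} \approx -300.57$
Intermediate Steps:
$\left(\frac{6 y}{-21} + \frac{f{\left(6 \right)}}{\left(\left(5 - -1\right) - 9\right) \left(7 - 9\right)}\right) - 306 = \left(\frac{6 \left(-5\right)}{-21} + \frac{4 \cdot 6}{\left(\left(5 - -1\right) - 9\right) \left(7 - 9\right)}\right) - 306 = \left(\left(-30\right) \left(- \frac{1}{21}\right) + \frac{24}{\left(\left(5 + 1\right) - 9\right) \left(-2\right)}\right) - 306 = \left(\frac{10}{7} + \frac{24}{\left(6 - 9\right) \left(-2\right)}\right) - 306 = \left(\frac{10}{7} + \frac{24}{\left(-3\right) \left(-2\right)}\right) - 306 = \left(\frac{10}{7} + \frac{24}{6}\right) - 306 = \left(\frac{10}{7} + 24 \cdot \frac{1}{6}\right) - 306 = \left(\frac{10}{7} + 4\right) - 306 = \frac{38}{7} - 306 = - \frac{2104}{7}$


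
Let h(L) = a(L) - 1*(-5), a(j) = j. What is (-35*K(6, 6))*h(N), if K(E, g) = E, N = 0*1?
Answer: -1050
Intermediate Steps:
N = 0
h(L) = 5 + L (h(L) = L - 1*(-5) = L + 5 = 5 + L)
(-35*K(6, 6))*h(N) = (-35*6)*(5 + 0) = -210*5 = -1050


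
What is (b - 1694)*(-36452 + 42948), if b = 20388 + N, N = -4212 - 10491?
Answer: 25925536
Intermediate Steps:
N = -14703
b = 5685 (b = 20388 - 14703 = 5685)
(b - 1694)*(-36452 + 42948) = (5685 - 1694)*(-36452 + 42948) = 3991*6496 = 25925536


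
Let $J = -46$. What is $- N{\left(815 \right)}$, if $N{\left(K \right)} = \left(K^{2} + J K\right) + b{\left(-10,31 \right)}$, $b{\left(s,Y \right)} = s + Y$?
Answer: $-626756$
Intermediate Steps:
$b{\left(s,Y \right)} = Y + s$
$N{\left(K \right)} = 21 + K^{2} - 46 K$ ($N{\left(K \right)} = \left(K^{2} - 46 K\right) + \left(31 - 10\right) = \left(K^{2} - 46 K\right) + 21 = 21 + K^{2} - 46 K$)
$- N{\left(815 \right)} = - (21 + 815^{2} - 37490) = - (21 + 664225 - 37490) = \left(-1\right) 626756 = -626756$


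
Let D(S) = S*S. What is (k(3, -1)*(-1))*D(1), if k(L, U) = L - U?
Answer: -4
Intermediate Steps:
D(S) = S**2
(k(3, -1)*(-1))*D(1) = ((3 - 1*(-1))*(-1))*1**2 = ((3 + 1)*(-1))*1 = (4*(-1))*1 = -4*1 = -4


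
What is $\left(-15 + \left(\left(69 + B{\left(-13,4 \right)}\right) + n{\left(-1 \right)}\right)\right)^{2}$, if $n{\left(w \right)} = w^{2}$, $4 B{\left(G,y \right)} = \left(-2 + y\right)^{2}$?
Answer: $3136$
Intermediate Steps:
$B{\left(G,y \right)} = \frac{\left(-2 + y\right)^{2}}{4}$
$\left(-15 + \left(\left(69 + B{\left(-13,4 \right)}\right) + n{\left(-1 \right)}\right)\right)^{2} = \left(-15 + \left(\left(69 + \frac{\left(-2 + 4\right)^{2}}{4}\right) + \left(-1\right)^{2}\right)\right)^{2} = \left(-15 + \left(\left(69 + \frac{2^{2}}{4}\right) + 1\right)\right)^{2} = \left(-15 + \left(\left(69 + \frac{1}{4} \cdot 4\right) + 1\right)\right)^{2} = \left(-15 + \left(\left(69 + 1\right) + 1\right)\right)^{2} = \left(-15 + \left(70 + 1\right)\right)^{2} = \left(-15 + 71\right)^{2} = 56^{2} = 3136$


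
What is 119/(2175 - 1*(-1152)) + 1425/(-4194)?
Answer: -157107/516794 ≈ -0.30400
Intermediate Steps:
119/(2175 - 1*(-1152)) + 1425/(-4194) = 119/(2175 + 1152) + 1425*(-1/4194) = 119/3327 - 475/1398 = -157107/516794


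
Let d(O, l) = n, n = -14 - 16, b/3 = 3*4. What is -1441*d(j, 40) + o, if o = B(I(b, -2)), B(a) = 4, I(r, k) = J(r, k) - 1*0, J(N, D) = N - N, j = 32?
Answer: 43234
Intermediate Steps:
b = 36 (b = 3*(3*4) = 3*12 = 36)
J(N, D) = 0
n = -30
I(r, k) = 0 (I(r, k) = 0 - 1*0 = 0 + 0 = 0)
d(O, l) = -30
o = 4
-1441*d(j, 40) + o = -1441*(-30) + 4 = 43230 + 4 = 43234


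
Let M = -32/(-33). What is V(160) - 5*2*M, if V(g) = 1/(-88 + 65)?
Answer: -7393/759 ≈ -9.7404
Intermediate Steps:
M = 32/33 (M = -32*(-1/33) = 32/33 ≈ 0.96970)
V(g) = -1/23 (V(g) = 1/(-23) = -1/23)
V(160) - 5*2*M = -1/23 - 5*2*32/33 = -1/23 - 10*32/33 = -1/23 - 1*320/33 = -1/23 - 320/33 = -7393/759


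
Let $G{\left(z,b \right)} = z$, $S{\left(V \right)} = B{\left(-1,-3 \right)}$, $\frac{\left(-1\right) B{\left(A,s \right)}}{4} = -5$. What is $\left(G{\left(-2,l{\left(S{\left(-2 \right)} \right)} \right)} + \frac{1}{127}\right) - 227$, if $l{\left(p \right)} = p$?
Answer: $- \frac{29082}{127} \approx -228.99$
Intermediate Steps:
$B{\left(A,s \right)} = 20$ ($B{\left(A,s \right)} = \left(-4\right) \left(-5\right) = 20$)
$S{\left(V \right)} = 20$
$\left(G{\left(-2,l{\left(S{\left(-2 \right)} \right)} \right)} + \frac{1}{127}\right) - 227 = \left(-2 + \frac{1}{127}\right) - 227 = - \frac{253}{127} - 227 = - \frac{29082}{127}$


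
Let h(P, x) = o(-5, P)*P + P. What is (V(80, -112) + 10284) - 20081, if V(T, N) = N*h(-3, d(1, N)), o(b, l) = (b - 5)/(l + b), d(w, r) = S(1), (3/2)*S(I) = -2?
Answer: -9041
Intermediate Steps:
S(I) = -4/3 (S(I) = (⅔)*(-2) = -4/3)
d(w, r) = -4/3
o(b, l) = (-5 + b)/(b + l)
h(P, x) = P - 10*P/(-5 + P) (h(P, x) = ((-5 - 5)/(-5 + P))*P + P = (-10/(-5 + P))*P + P = -10*P/(-5 + P) + P = P - 10*P/(-5 + P))
V(T, N) = -27*N/4 (V(T, N) = N*(-3*(-15 - 3)/(-5 - 3)) = N*(-3*(-18)/(-8)) = N*(-3*(-⅛)*(-18)) = N*(-27/4) = -27*N/4)
(V(80, -112) + 10284) - 20081 = (-27/4*(-112) + 10284) - 20081 = (756 + 10284) - 20081 = 11040 - 20081 = -9041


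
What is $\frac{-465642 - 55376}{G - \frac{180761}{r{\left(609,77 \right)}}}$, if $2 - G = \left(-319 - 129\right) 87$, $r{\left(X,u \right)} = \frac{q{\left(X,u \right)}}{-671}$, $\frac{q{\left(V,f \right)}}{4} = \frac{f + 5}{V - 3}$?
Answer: $- \frac{85446952}{36757453585} \approx -0.0023246$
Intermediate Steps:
$q{\left(V,f \right)} = \frac{4 \left(5 + f\right)}{-3 + V}$ ($q{\left(V,f \right)} = 4 \frac{f + 5}{V - 3} = 4 \frac{5 + f}{-3 + V} = \frac{4 \left(5 + f\right)}{-3 + V}$)
$r{\left(X,u \right)} = - \frac{4 \left(5 + u\right)}{671 \left(-3 + X\right)}$ ($r{\left(X,u \right)} = \frac{4 \frac{1}{-3 + X} \left(5 + u\right)}{-671} = \frac{4 \left(5 + u\right)}{-3 + X} \left(- \frac{1}{671}\right) = - \frac{4 \left(5 + u\right)}{671 \left(-3 + X\right)}$)
$G = 38978$ ($G = 2 - \left(-319 - 129\right) 87 = 2 - \left(-448\right) 87 = 2 - -38976 = 2 + 38976 = 38978$)
$\frac{-465642 - 55376}{G - \frac{180761}{r{\left(609,77 \right)}}} = \frac{-465642 - 55376}{38978 - \frac{180761}{\frac{4}{671} \frac{1}{-3 + 609} \left(-5 - 77\right)}} = - \frac{521018}{38978 - \frac{180761}{\frac{4}{671} \cdot \frac{1}{606} \left(-5 - 77\right)}} = - \frac{521018}{38978 - \frac{180761}{\frac{4}{671} \cdot \frac{1}{606} \left(-82\right)}} = - \frac{521018}{38978 - \frac{180761}{- \frac{164}{203313}}} = - \frac{521018}{38978 - - \frac{36751061193}{164}} = - \frac{521018}{38978 + \frac{36751061193}{164}} = - \frac{521018}{\frac{36757453585}{164}} = \left(-521018\right) \frac{164}{36757453585} = - \frac{85446952}{36757453585}$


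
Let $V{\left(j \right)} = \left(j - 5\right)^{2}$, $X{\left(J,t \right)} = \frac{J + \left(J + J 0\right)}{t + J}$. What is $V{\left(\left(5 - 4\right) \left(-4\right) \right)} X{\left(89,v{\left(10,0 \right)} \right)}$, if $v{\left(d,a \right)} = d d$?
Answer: $\frac{534}{7} \approx 76.286$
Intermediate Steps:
$v{\left(d,a \right)} = d^{2}$
$X{\left(J,t \right)} = \frac{2 J}{J + t}$ ($X{\left(J,t \right)} = \frac{J + \left(J + 0\right)}{J + t} = \frac{J + J}{J + t} = \frac{2 J}{J + t}$)
$V{\left(j \right)} = \left(-5 + j\right)^{2}$
$V{\left(\left(5 - 4\right) \left(-4\right) \right)} X{\left(89,v{\left(10,0 \right)} \right)} = \left(-5 + \left(5 - 4\right) \left(-4\right)\right)^{2} \cdot 2 \cdot 89 \frac{1}{89 + 10^{2}} = \left(-5 + 1 \left(-4\right)\right)^{2} \cdot 2 \cdot 89 \frac{1}{89 + 100} = \left(-5 - 4\right)^{2} \cdot 2 \cdot 89 \cdot \frac{1}{189} = \left(-9\right)^{2} \cdot 2 \cdot 89 \cdot \frac{1}{189} = 81 \cdot \frac{178}{189} = \frac{534}{7}$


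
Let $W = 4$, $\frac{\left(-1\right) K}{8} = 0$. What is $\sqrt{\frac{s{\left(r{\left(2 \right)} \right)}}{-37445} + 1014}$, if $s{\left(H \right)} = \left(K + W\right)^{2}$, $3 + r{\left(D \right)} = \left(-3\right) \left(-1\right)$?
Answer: $\frac{\sqrt{1421757218230}}{37445} \approx 31.843$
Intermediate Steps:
$K = 0$ ($K = \left(-8\right) 0 = 0$)
$r{\left(D \right)} = 0$ ($r{\left(D \right)} = -3 - -3 = -3 + 3 = 0$)
$s{\left(H \right)} = 16$ ($s{\left(H \right)} = \left(0 + 4\right)^{2} = 4^{2} = 16$)
$\sqrt{\frac{s{\left(r{\left(2 \right)} \right)}}{-37445} + 1014} = \sqrt{\frac{16}{-37445} + 1014} = \sqrt{16 \left(- \frac{1}{37445}\right) + 1014} = \sqrt{- \frac{16}{37445} + 1014} = \sqrt{\frac{37969214}{37445}} = \frac{\sqrt{1421757218230}}{37445}$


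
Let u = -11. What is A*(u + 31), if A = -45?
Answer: -900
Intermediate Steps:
A*(u + 31) = -45*(-11 + 31) = -45*20 = -900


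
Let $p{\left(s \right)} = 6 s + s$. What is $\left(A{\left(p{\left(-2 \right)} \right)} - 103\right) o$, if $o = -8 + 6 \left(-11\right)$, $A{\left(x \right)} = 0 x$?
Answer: $7622$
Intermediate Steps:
$p{\left(s \right)} = 7 s$
$A{\left(x \right)} = 0$
$o = -74$ ($o = -8 - 66 = -74$)
$\left(A{\left(p{\left(-2 \right)} \right)} - 103\right) o = \left(0 - 103\right) \left(-74\right) = \left(-103\right) \left(-74\right) = 7622$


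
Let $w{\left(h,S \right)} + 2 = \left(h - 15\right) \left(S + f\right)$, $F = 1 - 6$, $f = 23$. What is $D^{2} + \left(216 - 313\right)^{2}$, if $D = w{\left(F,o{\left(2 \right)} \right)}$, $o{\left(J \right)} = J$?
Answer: $261413$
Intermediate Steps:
$F = -5$ ($F = 1 - 6 = -5$)
$w{\left(h,S \right)} = -2 + \left(-15 + h\right) \left(23 + S\right)$ ($w{\left(h,S \right)} = -2 + \left(h - 15\right) \left(S + 23\right) = -2 + \left(-15 + h\right) \left(23 + S\right)$)
$D = -502$ ($D = -347 - 30 + 23 \left(-5\right) + 2 \left(-5\right) = -347 - 30 - 115 - 10 = -502$)
$D^{2} + \left(216 - 313\right)^{2} = \left(-502\right)^{2} + \left(216 - 313\right)^{2} = 252004 + \left(-97\right)^{2} = 252004 + 9409 = 261413$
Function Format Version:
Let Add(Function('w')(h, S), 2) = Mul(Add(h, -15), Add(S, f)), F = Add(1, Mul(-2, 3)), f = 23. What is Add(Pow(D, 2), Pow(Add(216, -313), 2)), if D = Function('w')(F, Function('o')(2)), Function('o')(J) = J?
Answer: 261413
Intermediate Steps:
F = -5 (F = Add(1, -6) = -5)
Function('w')(h, S) = Add(-2, Mul(Add(-15, h), Add(23, S))) (Function('w')(h, S) = Add(-2, Mul(Add(h, -15), Add(S, 23))) = Add(-2, Mul(Add(-15, h), Add(23, S))))
D = -502 (D = Add(-347, Mul(-15, 2), Mul(23, -5), Mul(2, -5)) = Add(-347, -30, -115, -10) = -502)
Add(Pow(D, 2), Pow(Add(216, -313), 2)) = Add(Pow(-502, 2), Pow(Add(216, -313), 2)) = Add(252004, Pow(-97, 2)) = Add(252004, 9409) = 261413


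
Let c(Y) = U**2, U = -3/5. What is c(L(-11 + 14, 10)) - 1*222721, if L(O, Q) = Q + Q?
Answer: -5568016/25 ≈ -2.2272e+5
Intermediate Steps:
U = -3/5 (U = -3*1/5 = -3/5 ≈ -0.60000)
L(O, Q) = 2*Q
c(Y) = 9/25 (c(Y) = (-3/5)**2 = 9/25)
c(L(-11 + 14, 10)) - 1*222721 = 9/25 - 1*222721 = 9/25 - 222721 = -5568016/25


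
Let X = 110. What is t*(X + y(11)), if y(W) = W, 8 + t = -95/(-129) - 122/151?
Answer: -19024225/19479 ≈ -976.65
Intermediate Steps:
t = -157225/19479 (t = -8 + (-95/(-129) - 122/151) = -8 + (-95*(-1/129) - 122*1/151) = -8 + (95/129 - 122/151) = -8 - 1393/19479 = -157225/19479 ≈ -8.0715)
t*(X + y(11)) = -157225*(110 + 11)/19479 = -157225/19479*121 = -19024225/19479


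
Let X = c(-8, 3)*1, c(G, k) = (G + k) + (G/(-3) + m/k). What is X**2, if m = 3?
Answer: 16/9 ≈ 1.7778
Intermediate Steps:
c(G, k) = k + 3/k + 2*G/3 (c(G, k) = (G + k) + (G/(-3) + 3/k) = (G + k) + (G*(-1/3) + 3/k) = (G + k) + (-G/3 + 3/k) = (G + k) + (3/k - G/3) = k + 3/k + 2*G/3)
X = -4/3 (X = (3 + 3/3 + (2/3)*(-8))*1 = (3 + 3*(1/3) - 16/3)*1 = (3 + 1 - 16/3)*1 = -4/3*1 = -4/3 ≈ -1.3333)
X**2 = (-4/3)**2 = 16/9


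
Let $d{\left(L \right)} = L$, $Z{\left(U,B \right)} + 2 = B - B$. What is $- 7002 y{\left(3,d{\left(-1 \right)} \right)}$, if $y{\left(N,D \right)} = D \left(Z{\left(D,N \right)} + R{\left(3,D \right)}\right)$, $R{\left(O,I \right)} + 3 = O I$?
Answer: $-56016$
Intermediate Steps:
$Z{\left(U,B \right)} = -2$ ($Z{\left(U,B \right)} = -2 + \left(B - B\right) = -2 + 0 = -2$)
$R{\left(O,I \right)} = -3 + I O$ ($R{\left(O,I \right)} = -3 + O I = -3 + I O$)
$y{\left(N,D \right)} = D \left(-5 + 3 D\right)$ ($y{\left(N,D \right)} = D \left(-2 + \left(-3 + D 3\right)\right) = D \left(-2 + \left(-3 + 3 D\right)\right) = D \left(-5 + 3 D\right)$)
$- 7002 y{\left(3,d{\left(-1 \right)} \right)} = - 7002 \left(- (-5 + 3 \left(-1\right))\right) = - 7002 \left(- (-5 - 3)\right) = - 7002 \left(\left(-1\right) \left(-8\right)\right) = \left(-7002\right) 8 = -56016$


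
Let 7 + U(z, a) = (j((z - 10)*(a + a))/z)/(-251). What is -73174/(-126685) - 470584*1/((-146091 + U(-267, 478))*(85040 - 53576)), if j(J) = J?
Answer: 939458175442683437/1626181016460158730 ≈ 0.57771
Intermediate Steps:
U(z, a) = -7 - 2*a*(-10 + z)/(251*z) (U(z, a) = -7 + (((z - 10)*(a + a))/z)/(-251) = -7 + (((-10 + z)*(2*a))/z)*(-1/251) = -7 + ((2*a*(-10 + z))/z)*(-1/251) = -7 + (2*a*(-10 + z)/z)*(-1/251) = -7 - 2*a*(-10 + z)/(251*z))
-73174/(-126685) - 470584*1/((-146091 + U(-267, 478))*(85040 - 53576)) = -73174/(-126685) - 470584*1/((-146091 + (-7 - 2/251*478 + (20/251)*478/(-267)))*(85040 - 53576)) = -73174*(-1/126685) - 470584*1/(31464*(-146091 + (-7 - 956/251 + (20/251)*478*(-1/267)))) = 73174/126685 - 470584*1/(31464*(-146091 + (-7 - 956/251 - 9560/67017))) = 73174/126685 - 470584*1/(31464*(-146091 - 733931/67017)) = 73174/126685 - 470584/(31464*(-9791314478/67017)) = 73174/126685 - 470584/(-102691306245264/22339) = 73174/126685 - 470584*(-22339/102691306245264) = 73174/126685 + 1314046997/12836413280658 = 939458175442683437/1626181016460158730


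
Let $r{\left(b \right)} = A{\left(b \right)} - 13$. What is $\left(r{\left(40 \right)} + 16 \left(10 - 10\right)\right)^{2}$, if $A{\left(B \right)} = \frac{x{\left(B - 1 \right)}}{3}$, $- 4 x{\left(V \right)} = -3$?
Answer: $\frac{2601}{16} \approx 162.56$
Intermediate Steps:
$x{\left(V \right)} = \frac{3}{4}$ ($x{\left(V \right)} = \left(- \frac{1}{4}\right) \left(-3\right) = \frac{3}{4}$)
$A{\left(B \right)} = \frac{1}{4}$ ($A{\left(B \right)} = \frac{3}{4 \cdot 3} = \frac{3}{4} \cdot \frac{1}{3} = \frac{1}{4}$)
$r{\left(b \right)} = - \frac{51}{4}$ ($r{\left(b \right)} = \frac{1}{4} - 13 = - \frac{51}{4}$)
$\left(r{\left(40 \right)} + 16 \left(10 - 10\right)\right)^{2} = \left(- \frac{51}{4} + 16 \left(10 - 10\right)\right)^{2} = \left(- \frac{51}{4} + 16 \cdot 0\right)^{2} = \left(- \frac{51}{4} + 0\right)^{2} = \left(- \frac{51}{4}\right)^{2} = \frac{2601}{16}$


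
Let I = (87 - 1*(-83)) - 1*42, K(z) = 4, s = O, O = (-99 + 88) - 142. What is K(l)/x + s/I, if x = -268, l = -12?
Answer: -10379/8576 ≈ -1.2102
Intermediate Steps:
O = -153 (O = -11 - 142 = -153)
s = -153
I = 128 (I = (87 + 83) - 42 = 170 - 42 = 128)
K(l)/x + s/I = 4/(-268) - 153/128 = 4*(-1/268) - 153*1/128 = -1/67 - 153/128 = -10379/8576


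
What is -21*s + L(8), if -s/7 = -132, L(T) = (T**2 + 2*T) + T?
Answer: -19316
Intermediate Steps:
L(T) = T**2 + 3*T
s = 924 (s = -7*(-132) = 924)
-21*s + L(8) = -21*924 + 8*(3 + 8) = -19404 + 8*11 = -19404 + 88 = -19316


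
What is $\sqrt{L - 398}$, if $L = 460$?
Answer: $\sqrt{62} \approx 7.874$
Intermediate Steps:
$\sqrt{L - 398} = \sqrt{460 - 398} = \sqrt{62}$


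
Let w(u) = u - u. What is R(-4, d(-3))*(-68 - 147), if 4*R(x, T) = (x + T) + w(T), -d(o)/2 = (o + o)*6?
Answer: -3655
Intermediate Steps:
w(u) = 0
d(o) = -24*o (d(o) = -2*(o + o)*6 = -2*2*o*6 = -24*o)
R(x, T) = T/4 + x/4 (R(x, T) = ((x + T) + 0)/4 = ((T + x) + 0)/4 = (T + x)/4 = T/4 + x/4)
R(-4, d(-3))*(-68 - 147) = ((-24*(-3))/4 + (¼)*(-4))*(-68 - 147) = ((¼)*72 - 1)*(-215) = (18 - 1)*(-215) = 17*(-215) = -3655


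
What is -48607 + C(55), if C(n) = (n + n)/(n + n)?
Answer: -48606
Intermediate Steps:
C(n) = 1 (C(n) = (2*n)/((2*n)) = (2*n)*(1/(2*n)) = 1)
-48607 + C(55) = -48607 + 1 = -48606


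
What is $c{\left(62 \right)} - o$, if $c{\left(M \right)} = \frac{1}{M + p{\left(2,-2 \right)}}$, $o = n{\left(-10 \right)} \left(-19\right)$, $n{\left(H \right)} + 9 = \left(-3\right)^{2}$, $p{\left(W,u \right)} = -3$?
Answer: $\frac{1}{59} \approx 0.016949$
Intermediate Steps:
$n{\left(H \right)} = 0$ ($n{\left(H \right)} = -9 + \left(-3\right)^{2} = -9 + 9 = 0$)
$o = 0$ ($o = 0 \left(-19\right) = 0$)
$c{\left(M \right)} = \frac{1}{-3 + M}$ ($c{\left(M \right)} = \frac{1}{M - 3} = \frac{1}{-3 + M}$)
$c{\left(62 \right)} - o = \frac{1}{-3 + 62} - 0 = \frac{1}{59} + 0 = \frac{1}{59}$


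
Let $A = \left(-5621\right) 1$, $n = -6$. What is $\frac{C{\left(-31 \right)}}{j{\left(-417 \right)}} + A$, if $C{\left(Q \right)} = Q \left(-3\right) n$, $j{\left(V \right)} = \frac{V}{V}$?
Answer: $-6179$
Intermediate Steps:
$j{\left(V \right)} = 1$
$C{\left(Q \right)} = 18 Q$ ($C{\left(Q \right)} = Q \left(-3\right) \left(-6\right) = - 3 Q \left(-6\right) = 18 Q$)
$A = -5621$
$\frac{C{\left(-31 \right)}}{j{\left(-417 \right)}} + A = \frac{18 \left(-31\right)}{1} - 5621 = \left(-558\right) 1 - 5621 = -558 - 5621 = -6179$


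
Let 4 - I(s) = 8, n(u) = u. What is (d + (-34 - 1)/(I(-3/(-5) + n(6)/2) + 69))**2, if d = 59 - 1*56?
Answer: 1024/169 ≈ 6.0592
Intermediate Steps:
d = 3 (d = 59 - 56 = 3)
I(s) = -4 (I(s) = 4 - 1*8 = 4 - 8 = -4)
(d + (-34 - 1)/(I(-3/(-5) + n(6)/2) + 69))**2 = (3 + (-34 - 1)/(-4 + 69))**2 = (3 - 35/65)**2 = (3 - 35*1/65)**2 = (3 - 7/13)**2 = (32/13)**2 = 1024/169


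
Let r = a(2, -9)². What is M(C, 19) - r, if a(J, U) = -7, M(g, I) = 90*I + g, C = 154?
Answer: 1815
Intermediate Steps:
M(g, I) = g + 90*I
r = 49 (r = (-7)² = 49)
M(C, 19) - r = (154 + 90*19) - 1*49 = (154 + 1710) - 49 = 1864 - 49 = 1815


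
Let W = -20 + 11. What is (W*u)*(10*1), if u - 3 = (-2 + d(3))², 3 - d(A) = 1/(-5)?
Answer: -1998/5 ≈ -399.60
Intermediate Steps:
d(A) = 16/5 (d(A) = 3 - 1/(-5) = 3 - 1*(-⅕) = 3 + ⅕ = 16/5)
W = -9
u = 111/25 (u = 3 + (-2 + 16/5)² = 3 + (6/5)² = 3 + 36/25 = 111/25 ≈ 4.4400)
(W*u)*(10*1) = (-9*111/25)*(10*1) = -999/25*10 = -1998/5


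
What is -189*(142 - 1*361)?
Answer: 41391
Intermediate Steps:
-189*(142 - 1*361) = -189*(142 - 361) = -189*(-219) = 41391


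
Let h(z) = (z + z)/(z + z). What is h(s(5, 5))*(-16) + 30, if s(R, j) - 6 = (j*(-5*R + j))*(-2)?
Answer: 14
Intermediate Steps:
s(R, j) = 6 - 2*j*(j - 5*R) (s(R, j) = 6 + (j*(-5*R + j))*(-2) = 6 + (j*(j - 5*R))*(-2) = 6 - 2*j*(j - 5*R))
h(z) = 1 (h(z) = (2*z)/((2*z)) = (2*z)*(1/(2*z)) = 1)
h(s(5, 5))*(-16) + 30 = 1*(-16) + 30 = -16 + 30 = 14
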